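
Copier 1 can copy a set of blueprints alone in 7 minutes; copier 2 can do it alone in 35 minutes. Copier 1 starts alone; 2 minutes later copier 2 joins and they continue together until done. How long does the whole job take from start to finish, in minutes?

37/6 minutes

In 2 minutes copier 1 does 2/7 of the job, leaving 5/7.
Copier 1 and copier 2 together work at 6/35 per minute, so finishing takes 5/7 ÷ 6/35 = 25/6 minutes.
Total time = 2 + 25/6 = 37/6 minutes.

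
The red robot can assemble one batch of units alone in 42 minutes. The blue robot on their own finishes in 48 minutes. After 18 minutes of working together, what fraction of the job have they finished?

Combined rate: 1/42 + 1/48 = (8 + 7)/336 = 15/336 = 5/112 per minute.
In 18 minutes they complete 18·5/112 = 45/56 of the job.

45/56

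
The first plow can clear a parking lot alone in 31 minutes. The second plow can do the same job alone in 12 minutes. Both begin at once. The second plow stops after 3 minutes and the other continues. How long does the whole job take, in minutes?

In the first 3 minutes the combined rate is 43/372, so 43/124 of the job is done, leaving 81/124.
After the second plow leaves the rate is 1/31 per minute; the remaining 81/124 takes 81/4 minutes.
Total = 3 + 81/4 = 93/4 minutes.

93/4 minutes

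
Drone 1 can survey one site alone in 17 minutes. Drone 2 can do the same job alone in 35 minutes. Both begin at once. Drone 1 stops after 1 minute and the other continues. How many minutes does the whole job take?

In the first 1 minute the combined rate is 52/595, so 52/595 of the job is done, leaving 543/595.
After Drone 1 leaves the rate is 1/35 per minute; the remaining 543/595 takes 543/17 minutes.
Total = 1 + 543/17 = 560/17 minutes.

560/17 minutes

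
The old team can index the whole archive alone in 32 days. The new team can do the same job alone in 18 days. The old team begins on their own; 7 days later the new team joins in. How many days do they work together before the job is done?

9 days

In the first 7 days the old team alone does 7/32 of the job, leaving 25/32.
Once everyone is working, combined rate: 1/32 + 1/18 = (9 + 16)/288 = 25/288 per day.
Remaining 25/32 at 25/288 per day takes 9 days.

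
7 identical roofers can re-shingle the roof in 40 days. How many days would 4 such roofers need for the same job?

70 days

Total work is 7·40 = 280 roofer-days.
With 4 roofers: 280/4 = 70 days.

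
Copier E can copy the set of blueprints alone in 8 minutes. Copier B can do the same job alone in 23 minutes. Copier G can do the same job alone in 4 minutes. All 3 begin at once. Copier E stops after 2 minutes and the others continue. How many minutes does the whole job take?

In the first 2 minutes the combined rate is 77/184, so 77/92 of the job is done, leaving 15/92.
After copier E leaves the rate is 27/92 per minute; the remaining 15/92 takes 5/9 minutes.
Total = 2 + 5/9 = 23/9 minutes.

23/9 minutes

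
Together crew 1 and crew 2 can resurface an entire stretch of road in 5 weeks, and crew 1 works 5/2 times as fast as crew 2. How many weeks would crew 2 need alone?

Let crew 2's rate be r; then crew 1's rate is (5/2)r, so together (5/2 + 1)r = (7/2)r = 1/5.
Thus r = 2/35 per week.
Crew 2 alone: 35/2 weeks; crew 1 alone: 7 weeks.

35/2 weeks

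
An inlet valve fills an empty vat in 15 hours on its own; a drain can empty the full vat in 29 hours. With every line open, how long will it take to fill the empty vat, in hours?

Net rate = 1/15 − 1/29 = (29 − 15)/435 = 14/435 per hour.
Filling time = 1 ÷ (14/435) = 435/14 hours.

435/14 hours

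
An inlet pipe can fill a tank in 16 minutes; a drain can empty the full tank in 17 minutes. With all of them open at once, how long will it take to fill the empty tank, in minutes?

272 minutes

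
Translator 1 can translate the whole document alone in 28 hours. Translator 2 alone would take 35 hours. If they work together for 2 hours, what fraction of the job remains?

61/70

Combined rate: 1/28 + 1/35 = (5 + 4)/140 = 9/140 per hour.
In 2 hours they complete 2·9/140 = 9/70 of the job.
So 61/70 remains.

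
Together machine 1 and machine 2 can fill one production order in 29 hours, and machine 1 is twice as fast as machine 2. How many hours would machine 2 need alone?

87 hours

Let machine 2's rate be r; then machine 1's rate is 2r, so together (2 + 1)r = 3r = 1/29.
Thus r = 1/87 per hour.
Machine 2 alone: 87 hours; machine 1 alone: 87/2 hours.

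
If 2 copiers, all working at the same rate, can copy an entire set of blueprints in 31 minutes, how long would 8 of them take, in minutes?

Total work is 2·31 = 62 copier-minutes.
With 8 copiers: 62/8 = 31/4 minutes.

31/4 minutes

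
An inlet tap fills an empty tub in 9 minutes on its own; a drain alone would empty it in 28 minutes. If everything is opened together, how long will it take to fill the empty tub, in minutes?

252/19 minutes

Net rate = 1/9 − 1/28 = (28 − 9)/252 = 19/252 per minute.
Filling time = 1 ÷ (19/252) = 252/19 minutes.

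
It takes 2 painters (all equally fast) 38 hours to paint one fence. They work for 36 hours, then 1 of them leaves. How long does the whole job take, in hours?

40 hours

One painter does 1/76 of the job per hour.
After 36 hours with 2 painters, 18/19 is done (1/19 left).
With 1 painter the rate is 1/76, so the rest takes 1/19 ÷ 1/76 = 4 hours.
Total = 36 + 4 = 40 hours.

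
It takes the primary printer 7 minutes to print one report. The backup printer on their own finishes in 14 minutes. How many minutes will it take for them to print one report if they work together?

14/3 minutes

Combined rate: 1/7 + 1/14 = (2 + 1)/14 = 3/14 per minute.
Time = 1 ÷ (3/14) = 14/3 minutes.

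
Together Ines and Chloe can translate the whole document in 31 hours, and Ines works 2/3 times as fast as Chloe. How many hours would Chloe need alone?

155/3 hours

Let Chloe's rate be r; then Ines's rate is (2/3)r, so together (2/3 + 1)r = (5/3)r = 1/31.
Thus r = 3/155 per hour.
Chloe alone: 155/3 hours; Ines alone: 155/2 hours.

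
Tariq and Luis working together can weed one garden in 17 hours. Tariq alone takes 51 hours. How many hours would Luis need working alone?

Combined rate is 1/17 per hour.
Known contribution: 1/51 per hour.
So Luis's rate is 1/17 − 1/51 = 2/51, meaning 51/2 hours alone.

51/2 hours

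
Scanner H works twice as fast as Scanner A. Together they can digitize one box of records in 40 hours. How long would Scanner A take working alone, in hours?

Let Scanner A's rate be r; then Scanner H's rate is 2r, so together (2 + 1)r = 3r = 1/40.
Thus r = 1/120 per hour.
Scanner A alone: 120 hours; Scanner H alone: 60 hours.

120 hours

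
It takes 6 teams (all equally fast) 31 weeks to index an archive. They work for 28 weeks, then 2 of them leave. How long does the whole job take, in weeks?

65/2 weeks

One team does 1/186 of the job per week.
After 28 weeks with 6 teams, 28/31 is done (3/31 left).
With 4 teams the rate is 4/186 = 2/93, so the rest takes 3/31 ÷ 2/93 = 9/2 weeks.
Total = 28 + 9/2 = 65/2 weeks.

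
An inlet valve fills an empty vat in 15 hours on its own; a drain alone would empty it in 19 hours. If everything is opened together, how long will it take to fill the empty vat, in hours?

285/4 hours

Net rate = 1/15 − 1/19 = (19 − 15)/285 = 4/285 per hour.
Filling time = 1 ÷ (4/285) = 285/4 hours.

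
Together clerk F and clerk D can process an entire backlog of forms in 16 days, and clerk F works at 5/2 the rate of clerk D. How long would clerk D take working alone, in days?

56 days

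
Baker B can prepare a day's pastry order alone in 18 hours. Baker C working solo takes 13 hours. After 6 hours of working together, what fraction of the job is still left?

8/39

Combined rate: 1/18 + 1/13 = (13 + 18)/234 = 31/234 per hour.
In 6 hours they complete 6·31/234 = 31/39 of the job.
So 8/39 remains.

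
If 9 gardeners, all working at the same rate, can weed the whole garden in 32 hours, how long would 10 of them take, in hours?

Total work is 9·32 = 288 gardener-hours.
With 10 gardeners: 288/10 = 144/5 hours.

144/5 hours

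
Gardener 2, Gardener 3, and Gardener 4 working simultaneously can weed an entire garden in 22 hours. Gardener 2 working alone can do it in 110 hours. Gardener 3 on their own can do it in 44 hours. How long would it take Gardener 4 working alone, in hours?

220/3 hours

Combined rate is 1/22 per hour.
Known contribution: 1/110 + 1/44 = (2 + 5)/220 = 7/220 per hour.
So Gardener 4's rate is 1/22 − 7/220 = 3/220, meaning 220/3 hours alone.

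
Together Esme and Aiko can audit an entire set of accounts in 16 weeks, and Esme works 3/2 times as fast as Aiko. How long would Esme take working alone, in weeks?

80/3 weeks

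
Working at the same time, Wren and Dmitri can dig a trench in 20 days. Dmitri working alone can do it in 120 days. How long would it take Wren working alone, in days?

24 days

Combined rate is 1/20 per day.
Known contribution: 1/120 per day.
So Wren's rate is 1/20 − 1/120 = 1/24, meaning 24 days alone.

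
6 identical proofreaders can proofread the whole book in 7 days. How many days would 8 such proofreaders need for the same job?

21/4 days

Total work is 6·7 = 42 proofreader-days.
With 8 proofreaders: 42/8 = 21/4 days.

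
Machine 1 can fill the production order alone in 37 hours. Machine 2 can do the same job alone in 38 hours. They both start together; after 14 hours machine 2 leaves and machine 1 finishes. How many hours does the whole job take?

In the first 14 hours the combined rate is 75/1406, so 525/703 of the job is done, leaving 178/703.
After machine 2 leaves the rate is 1/37 per hour; the remaining 178/703 takes 178/19 hours.
Total = 14 + 178/19 = 444/19 hours.

444/19 hours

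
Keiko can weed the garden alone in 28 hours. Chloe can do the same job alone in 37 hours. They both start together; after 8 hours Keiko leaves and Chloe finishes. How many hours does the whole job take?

185/7 hours

In the first 8 hours the combined rate is 65/1036, so 130/259 of the job is done, leaving 129/259.
After Keiko leaves the rate is 1/37 per hour; the remaining 129/259 takes 129/7 hours.
Total = 8 + 129/7 = 185/7 hours.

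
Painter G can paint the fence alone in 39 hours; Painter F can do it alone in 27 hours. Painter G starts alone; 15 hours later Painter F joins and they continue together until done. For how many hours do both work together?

In 15 hours Painter G does 15/39 = 5/13 of the job, leaving 8/13.
Painter G and Painter F together work at 22/351 per hour, so finishing takes 8/13 ÷ 22/351 = 108/11 hours.

108/11 hours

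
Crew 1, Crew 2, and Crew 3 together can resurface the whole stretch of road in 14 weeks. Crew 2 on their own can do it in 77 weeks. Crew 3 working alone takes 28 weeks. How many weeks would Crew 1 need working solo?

Combined rate is 1/14 per week.
Known contribution: 1/77 + 1/28 = (4 + 11)/308 = 15/308 per week.
So Crew 1's rate is 1/14 − 15/308 = 1/44, meaning 44 weeks alone.

44 weeks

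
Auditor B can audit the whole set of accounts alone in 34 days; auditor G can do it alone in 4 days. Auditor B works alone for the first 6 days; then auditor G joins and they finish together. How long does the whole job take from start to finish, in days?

170/19 days

In 6 days auditor B does 6/34 = 3/17 of the job, leaving 14/17.
Auditor B and auditor G together work at 19/68 per day, so finishing takes 14/17 ÷ 19/68 = 56/19 days.
Total time = 6 + 56/19 = 170/19 days.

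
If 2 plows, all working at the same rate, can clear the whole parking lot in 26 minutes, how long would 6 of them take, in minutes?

26/3 minutes

Total work is 2·26 = 52 plow-minutes.
With 6 plows: 52/6 = 26/3 minutes.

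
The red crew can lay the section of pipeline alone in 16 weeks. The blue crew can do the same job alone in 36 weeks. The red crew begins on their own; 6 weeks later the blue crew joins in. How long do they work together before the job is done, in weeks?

In the first 6 weeks the red crew alone does 6/16 = 3/8 of the job, leaving 5/8.
Once everyone is working, combined rate: 1/16 + 1/36 = (9 + 4)/144 = 13/144 per week.
Remaining 5/8 at 13/144 per week takes 90/13 weeks.

90/13 weeks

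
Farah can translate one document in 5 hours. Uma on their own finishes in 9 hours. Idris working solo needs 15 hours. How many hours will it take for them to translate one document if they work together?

Combined rate: 1/5 + 1/9 + 1/15 = (9 + 5 + 3)/45 = 17/45 per hour.
Time = 1 ÷ (17/45) = 45/17 hours.

45/17 hours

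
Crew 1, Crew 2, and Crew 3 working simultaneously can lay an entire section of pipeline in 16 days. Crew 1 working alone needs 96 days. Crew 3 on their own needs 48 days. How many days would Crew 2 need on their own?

Combined rate is 1/16 per day.
Known contribution: 1/96 + 1/48 = (1 + 2)/96 = 3/96 = 1/32 per day.
So Crew 2's rate is 1/16 − 1/32 = 1/32, meaning 32 days alone.

32 days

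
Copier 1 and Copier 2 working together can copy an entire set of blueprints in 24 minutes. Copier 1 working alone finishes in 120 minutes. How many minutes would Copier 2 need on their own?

Combined rate is 1/24 per minute.
Known contribution: 1/120 per minute.
So Copier 2's rate is 1/24 − 1/120 = 1/30, meaning 30 minutes alone.

30 minutes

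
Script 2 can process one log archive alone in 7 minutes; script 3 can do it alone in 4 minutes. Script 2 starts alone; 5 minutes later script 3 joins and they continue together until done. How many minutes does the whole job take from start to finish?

63/11 minutes

In 5 minutes script 2 does 5/7 of the job, leaving 2/7.
Script 2 and script 3 together work at 11/28 per minute, so finishing takes 2/7 ÷ 11/28 = 8/11 minutes.
Total time = 5 + 8/11 = 63/11 minutes.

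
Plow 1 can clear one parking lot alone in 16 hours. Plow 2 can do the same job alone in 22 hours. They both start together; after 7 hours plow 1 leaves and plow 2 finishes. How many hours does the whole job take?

In the first 7 hours the combined rate is 19/176, so 133/176 of the job is done, leaving 43/176.
After plow 1 leaves the rate is 1/22 per hour; the remaining 43/176 takes 43/8 hours.
Total = 7 + 43/8 = 99/8 hours.

99/8 hours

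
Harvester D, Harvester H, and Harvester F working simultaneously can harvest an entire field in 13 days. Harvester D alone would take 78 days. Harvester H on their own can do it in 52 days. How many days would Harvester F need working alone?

Combined rate is 1/13 per day.
Known contribution: 1/78 + 1/52 = (2 + 3)/156 = 5/156 per day.
So Harvester F's rate is 1/13 − 5/156 = 7/156, meaning 156/7 days alone.

156/7 days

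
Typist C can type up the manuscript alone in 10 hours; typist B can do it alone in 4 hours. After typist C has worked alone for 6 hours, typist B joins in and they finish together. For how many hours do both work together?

In 6 hours typist C does 6/10 = 3/5 of the job, leaving 2/5.
Typist C and typist B together work at 7/20 per hour, so finishing takes 2/5 ÷ 7/20 = 8/7 hours.

8/7 hours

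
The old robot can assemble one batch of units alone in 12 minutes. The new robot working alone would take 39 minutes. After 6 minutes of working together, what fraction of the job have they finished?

Combined rate: 1/12 + 1/39 = (13 + 4)/156 = 17/156 per minute.
In 6 minutes they complete 6·17/156 = 17/26 of the job.

17/26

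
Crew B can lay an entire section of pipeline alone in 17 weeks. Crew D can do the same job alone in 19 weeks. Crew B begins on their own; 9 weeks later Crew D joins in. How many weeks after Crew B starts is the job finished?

In the first 9 weeks Crew B alone does 9/17 of the job, leaving 8/17.
Once everyone is working, combined rate: 1/17 + 1/19 = (19 + 17)/323 = 36/323 per week.
Remaining 8/17 at 36/323 per week takes 38/9 weeks.
Total from the start = 9 + 38/9 = 119/9 weeks.

119/9 weeks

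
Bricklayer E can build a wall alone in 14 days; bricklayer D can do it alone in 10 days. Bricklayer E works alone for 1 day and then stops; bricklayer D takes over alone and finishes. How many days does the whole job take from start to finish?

72/7 days

In 1 day bricklayer E does 1/14 of the job, leaving 13/14.
Bricklayer D works at 1/10 per day, so finishing takes 13/14 ÷ 1/10 = 65/7 days.
Total time = 1 + 65/7 = 72/7 days.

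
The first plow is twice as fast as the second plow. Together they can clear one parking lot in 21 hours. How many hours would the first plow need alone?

63/2 hours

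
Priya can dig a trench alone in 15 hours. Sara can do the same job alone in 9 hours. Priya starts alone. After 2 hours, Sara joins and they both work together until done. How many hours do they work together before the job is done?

In the first 2 hours Priya alone does 2/15 of the job, leaving 13/15.
Once everyone is working, combined rate: 1/15 + 1/9 = (3 + 5)/45 = 8/45 per hour.
Remaining 13/15 at 8/45 per hour takes 39/8 hours.

39/8 hours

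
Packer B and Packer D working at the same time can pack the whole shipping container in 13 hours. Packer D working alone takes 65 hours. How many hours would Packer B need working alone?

Combined rate is 1/13 per hour.
Known contribution: 1/65 per hour.
So Packer B's rate is 1/13 − 1/65 = 4/65, meaning 65/4 hours alone.

65/4 hours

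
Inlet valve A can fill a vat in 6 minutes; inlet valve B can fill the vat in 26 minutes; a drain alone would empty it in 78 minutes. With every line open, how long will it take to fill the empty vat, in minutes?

26/5 minutes

Net rate = 1/6 + 1/26 − 1/78 = (13 + 3 − 1)/78 = 15/78 = 5/26 per minute.
Filling time = 1 ÷ (5/26) = 26/5 minutes.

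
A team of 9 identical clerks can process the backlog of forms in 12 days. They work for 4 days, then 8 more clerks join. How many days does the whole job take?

One clerk does 1/108 of the job per day.
After 4 days with 9 clerks, 1/3 is done (2/3 left).
With 17 clerks the rate is 17/108, so the rest takes 2/3 ÷ 17/108 = 72/17 days.
Total = 4 + 72/17 = 140/17 days.

140/17 days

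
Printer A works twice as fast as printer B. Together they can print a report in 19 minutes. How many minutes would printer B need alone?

Let printer B's rate be r; then printer A's rate is 2r, so together (2 + 1)r = 3r = 1/19.
Thus r = 1/57 per minute.
Printer B alone: 57 minutes; printer A alone: 57/2 minutes.

57 minutes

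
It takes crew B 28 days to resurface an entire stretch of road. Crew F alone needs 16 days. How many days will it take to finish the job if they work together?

112/11 days

Combined rate: 1/28 + 1/16 = (4 + 7)/112 = 11/112 per day.
Time = 1 ÷ (11/112) = 112/11 days.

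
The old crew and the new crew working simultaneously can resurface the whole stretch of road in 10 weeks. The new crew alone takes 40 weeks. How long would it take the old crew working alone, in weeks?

Combined rate is 1/10 per week.
Known contribution: 1/40 per week.
So the old crew's rate is 1/10 − 1/40 = 3/40, meaning 40/3 weeks alone.

40/3 weeks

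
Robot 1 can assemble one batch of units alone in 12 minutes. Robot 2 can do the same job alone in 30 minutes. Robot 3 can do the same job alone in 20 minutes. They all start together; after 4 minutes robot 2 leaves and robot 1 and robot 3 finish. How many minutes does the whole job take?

13/2 minutes

In the first 4 minutes the combined rate is 1/6, so 2/3 of the job is done, leaving 1/3.
After robot 2 leaves the rate is 2/15 per minute; the remaining 1/3 takes 5/2 minutes.
Total = 4 + 5/2 = 13/2 minutes.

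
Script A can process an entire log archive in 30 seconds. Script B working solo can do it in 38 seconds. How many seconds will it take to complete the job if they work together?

285/17 seconds

With two workers the combined time is the product over the sum: 30·38/(30+38) = 1140/68 = 285/17 seconds.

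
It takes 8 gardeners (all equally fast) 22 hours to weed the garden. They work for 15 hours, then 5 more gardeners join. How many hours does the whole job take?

251/13 hours

One gardener does 1/176 of the job per hour.
After 15 hours with 8 gardeners, 15/22 is done (7/22 left).
With 13 gardeners the rate is 13/176, so the rest takes 7/22 ÷ 13/176 = 56/13 hours.
Total = 15 + 56/13 = 251/13 hours.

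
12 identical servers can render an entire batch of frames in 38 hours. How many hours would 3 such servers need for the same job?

Total work is 12·38 = 456 server-hours.
With 3 servers: 456/3 = 152 hours.

152 hours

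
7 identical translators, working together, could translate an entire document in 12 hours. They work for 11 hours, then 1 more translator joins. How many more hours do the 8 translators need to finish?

7/8 hours

One translator does 1/84 of the job per hour.
After 11 hours with 7 translators, 11/12 is done (1/12 left).
With 8 translators the rate is 8/84 = 2/21, so the rest takes 1/12 ÷ 2/21 = 7/8 hours.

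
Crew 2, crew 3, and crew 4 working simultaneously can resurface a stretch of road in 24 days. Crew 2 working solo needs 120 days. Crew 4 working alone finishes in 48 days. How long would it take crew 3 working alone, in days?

80 days

Combined rate is 1/24 per day.
Known contribution: 1/120 + 1/48 = (2 + 5)/240 = 7/240 per day.
So crew 3's rate is 1/24 − 7/240 = 1/80, meaning 80 days alone.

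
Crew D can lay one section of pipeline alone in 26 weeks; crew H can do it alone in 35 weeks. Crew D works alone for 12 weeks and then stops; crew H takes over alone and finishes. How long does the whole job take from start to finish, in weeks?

401/13 weeks

In 12 weeks crew D does 12/26 = 6/13 of the job, leaving 7/13.
Crew H works at 1/35 per week, so finishing takes 7/13 ÷ 1/35 = 245/13 weeks.
Total time = 12 + 245/13 = 401/13 weeks.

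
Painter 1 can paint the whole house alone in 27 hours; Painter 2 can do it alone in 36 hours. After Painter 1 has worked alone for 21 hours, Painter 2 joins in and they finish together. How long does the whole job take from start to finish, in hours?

In 21 hours Painter 1 does 21/27 = 7/9 of the job, leaving 2/9.
Painter 1 and Painter 2 together work at 7/108 per hour, so finishing takes 2/9 ÷ 7/108 = 24/7 hours.
Total time = 21 + 24/7 = 171/7 hours.

171/7 hours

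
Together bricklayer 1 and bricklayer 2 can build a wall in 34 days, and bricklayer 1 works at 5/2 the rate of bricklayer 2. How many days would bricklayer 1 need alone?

Let bricklayer 2's rate be r; then bricklayer 1's rate is (5/2)r, so together (5/2 + 1)r = (7/2)r = 1/34.
Thus r = 1/119 per day.
Bricklayer 2 alone: 119 days; bricklayer 1 alone: 238/5 days.

238/5 days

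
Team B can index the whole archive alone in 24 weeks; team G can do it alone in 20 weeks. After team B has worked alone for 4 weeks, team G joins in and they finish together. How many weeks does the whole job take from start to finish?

144/11 weeks

In 4 weeks team B does 4/24 = 1/6 of the job, leaving 5/6.
Team B and team G together work at 11/120 per week, so finishing takes 5/6 ÷ 11/120 = 100/11 weeks.
Total time = 4 + 100/11 = 144/11 weeks.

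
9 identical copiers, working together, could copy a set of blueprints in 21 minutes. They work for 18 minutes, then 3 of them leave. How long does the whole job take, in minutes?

45/2 minutes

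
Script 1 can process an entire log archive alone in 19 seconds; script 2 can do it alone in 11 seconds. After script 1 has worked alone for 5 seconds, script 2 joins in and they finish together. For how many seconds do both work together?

In 5 seconds script 1 does 5/19 of the job, leaving 14/19.
Script 1 and script 2 together work at 30/209 per second, so finishing takes 14/19 ÷ 30/209 = 77/15 seconds.

77/15 seconds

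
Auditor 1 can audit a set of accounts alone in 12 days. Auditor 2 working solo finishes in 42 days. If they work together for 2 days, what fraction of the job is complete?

3/14

Combined rate: 1/12 + 1/42 = (7 + 2)/84 = 9/84 = 3/28 per day.
In 2 days they complete 2·3/28 = 3/14 of the job.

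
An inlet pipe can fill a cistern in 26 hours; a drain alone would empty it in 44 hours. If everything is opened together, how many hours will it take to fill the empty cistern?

Net rate = 1/26 − 1/44 = (22 − 13)/572 = 9/572 per hour.
Filling time = 1 ÷ (9/572) = 572/9 hours.

572/9 hours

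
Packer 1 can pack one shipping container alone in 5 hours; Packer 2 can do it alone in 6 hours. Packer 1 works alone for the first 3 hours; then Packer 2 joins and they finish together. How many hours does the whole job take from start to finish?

In 3 hours Packer 1 does 3/5 of the job, leaving 2/5.
Packer 1 and Packer 2 together work at 11/30 per hour, so finishing takes 2/5 ÷ 11/30 = 12/11 hours.
Total time = 3 + 12/11 = 45/11 hours.

45/11 hours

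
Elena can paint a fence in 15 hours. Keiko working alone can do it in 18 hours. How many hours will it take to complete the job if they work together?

Combined rate: 1/15 + 1/18 = (6 + 5)/90 = 11/90 per hour.
Time = 1 ÷ (11/90) = 90/11 hours.

90/11 hours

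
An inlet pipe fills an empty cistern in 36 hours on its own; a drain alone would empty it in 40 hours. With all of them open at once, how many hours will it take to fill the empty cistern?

Net rate = 1/36 − 1/40 = (10 − 9)/360 = 1/360 per hour.
Filling time = 1 ÷ (1/360) = 360 hours.

360 hours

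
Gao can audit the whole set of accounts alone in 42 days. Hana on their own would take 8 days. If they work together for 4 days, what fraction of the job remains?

17/42

Combined rate: 1/42 + 1/8 = (4 + 21)/168 = 25/168 per day.
In 4 days they complete 4·25/168 = 25/42 of the job.
So 17/42 remains.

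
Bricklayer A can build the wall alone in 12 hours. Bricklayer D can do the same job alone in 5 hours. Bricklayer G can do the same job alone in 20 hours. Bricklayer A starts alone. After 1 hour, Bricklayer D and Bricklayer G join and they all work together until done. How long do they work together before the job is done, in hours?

11/4 hours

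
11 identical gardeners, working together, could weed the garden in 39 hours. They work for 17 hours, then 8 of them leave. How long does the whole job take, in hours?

One gardener does 1/429 of the job per hour.
After 17 hours with 11 gardeners, 17/39 is done (22/39 left).
With 3 gardeners the rate is 3/429 = 1/143, so the rest takes 22/39 ÷ 1/143 = 242/3 hours.
Total = 17 + 242/3 = 293/3 hours.

293/3 hours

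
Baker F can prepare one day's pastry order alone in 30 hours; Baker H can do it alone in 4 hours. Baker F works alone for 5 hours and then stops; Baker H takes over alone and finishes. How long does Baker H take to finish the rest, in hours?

In 5 hours Baker F does 5/30 = 1/6 of the job, leaving 5/6.
Baker H works at 1/4 per hour, so finishing takes 5/6 ÷ 1/4 = 10/3 hours.

10/3 hours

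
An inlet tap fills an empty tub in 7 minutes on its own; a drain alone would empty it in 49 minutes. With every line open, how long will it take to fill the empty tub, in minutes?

49/6 minutes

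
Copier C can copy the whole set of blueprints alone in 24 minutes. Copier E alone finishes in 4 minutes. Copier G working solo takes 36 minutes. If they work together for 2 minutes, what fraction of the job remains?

Combined rate: 1/24 + 1/4 + 1/36 = (3 + 18 + 2)/72 = 23/72 per minute.
In 2 minutes they complete 2·23/72 = 23/36 of the job.
So 13/36 remains.

13/36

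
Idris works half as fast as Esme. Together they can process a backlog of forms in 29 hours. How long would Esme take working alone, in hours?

Let Esme's rate be r; then Idris's rate is (1/2)r, so together (1/2 + 1)r = (3/2)r = 1/29.
Thus r = 2/87 per hour.
Esme alone: 87/2 hours; Idris alone: 87 hours.

87/2 hours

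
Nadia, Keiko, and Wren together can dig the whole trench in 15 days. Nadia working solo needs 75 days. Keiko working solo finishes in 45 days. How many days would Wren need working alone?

225/7 days

Combined rate is 1/15 per day.
Known contribution: 1/75 + 1/45 = (3 + 5)/225 = 8/225 per day.
So Wren's rate is 1/15 − 8/225 = 7/225, meaning 225/7 days alone.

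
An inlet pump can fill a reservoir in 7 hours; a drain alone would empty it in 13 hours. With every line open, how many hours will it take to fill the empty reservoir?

Net rate = 1/7 − 1/13 = (13 − 7)/91 = 6/91 per hour.
Filling time = 1 ÷ (6/91) = 91/6 hours.

91/6 hours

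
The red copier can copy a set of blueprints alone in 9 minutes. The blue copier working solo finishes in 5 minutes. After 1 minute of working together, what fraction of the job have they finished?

14/45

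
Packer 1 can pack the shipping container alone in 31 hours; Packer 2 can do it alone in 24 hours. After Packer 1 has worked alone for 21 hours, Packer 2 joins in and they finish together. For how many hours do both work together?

48/11 hours

In 21 hours Packer 1 does 21/31 of the job, leaving 10/31.
Packer 1 and Packer 2 together work at 55/744 per hour, so finishing takes 10/31 ÷ 55/744 = 48/11 hours.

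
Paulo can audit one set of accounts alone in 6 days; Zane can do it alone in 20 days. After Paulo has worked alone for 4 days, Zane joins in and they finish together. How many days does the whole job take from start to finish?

In 4 days Paulo does 4/6 = 2/3 of the job, leaving 1/3.
Paulo and Zane together work at 13/60 per day, so finishing takes 1/3 ÷ 13/60 = 20/13 days.
Total time = 4 + 20/13 = 72/13 days.

72/13 days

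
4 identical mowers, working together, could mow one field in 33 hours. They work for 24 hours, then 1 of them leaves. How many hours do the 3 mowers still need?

12 hours

One mower does 1/132 of the job per hour.
After 24 hours with 4 mowers, 8/11 is done (3/11 left).
With 3 mowers the rate is 3/132 = 1/44, so the rest takes 3/11 ÷ 1/44 = 12 hours.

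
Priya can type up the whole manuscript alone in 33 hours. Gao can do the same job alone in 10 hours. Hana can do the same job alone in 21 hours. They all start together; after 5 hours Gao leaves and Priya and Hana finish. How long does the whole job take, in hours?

In the first 5 hours the combined rate is 137/770, so 137/154 of the job is done, leaving 17/154.
After Gao leaves the rate is 6/77 per hour; the remaining 17/154 takes 17/12 hours.
Total = 5 + 17/12 = 77/12 hours.

77/12 hours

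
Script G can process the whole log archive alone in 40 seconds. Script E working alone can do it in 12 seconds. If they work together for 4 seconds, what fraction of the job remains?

17/30

Combined rate: 1/40 + 1/12 = (3 + 10)/120 = 13/120 per second.
In 4 seconds they complete 4·13/120 = 13/30 of the job.
So 17/30 remains.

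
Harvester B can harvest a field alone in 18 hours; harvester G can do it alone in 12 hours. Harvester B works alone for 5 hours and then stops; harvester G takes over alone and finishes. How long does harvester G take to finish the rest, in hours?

26/3 hours

In 5 hours harvester B does 5/18 of the job, leaving 13/18.
Harvester G works at 1/12 per hour, so finishing takes 13/18 ÷ 1/12 = 26/3 hours.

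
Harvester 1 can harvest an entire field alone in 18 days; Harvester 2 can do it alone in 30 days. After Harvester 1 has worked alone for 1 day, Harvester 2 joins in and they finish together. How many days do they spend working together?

In 1 day Harvester 1 does 1/18 of the job, leaving 17/18.
Harvester 1 and Harvester 2 together work at 4/45 per day, so finishing takes 17/18 ÷ 4/45 = 85/8 days.

85/8 days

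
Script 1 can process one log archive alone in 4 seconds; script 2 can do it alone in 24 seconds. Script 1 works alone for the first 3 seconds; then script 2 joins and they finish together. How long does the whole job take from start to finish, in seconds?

27/7 seconds

In 3 seconds script 1 does 3/4 of the job, leaving 1/4.
Script 1 and script 2 together work at 7/24 per second, so finishing takes 1/4 ÷ 7/24 = 6/7 seconds.
Total time = 3 + 6/7 = 27/7 seconds.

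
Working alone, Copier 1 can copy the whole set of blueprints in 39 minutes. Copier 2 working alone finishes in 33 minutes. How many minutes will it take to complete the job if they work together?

143/8 minutes

Combined rate: 1/39 + 1/33 = (11 + 13)/429 = 24/429 = 8/143 per minute.
Time = 1 ÷ (8/143) = 143/8 minutes.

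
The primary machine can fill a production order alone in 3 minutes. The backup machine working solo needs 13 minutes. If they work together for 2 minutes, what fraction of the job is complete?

32/39

Combined rate: 1/3 + 1/13 = (13 + 3)/39 = 16/39 per minute.
In 2 minutes they complete 2·16/39 = 32/39 of the job.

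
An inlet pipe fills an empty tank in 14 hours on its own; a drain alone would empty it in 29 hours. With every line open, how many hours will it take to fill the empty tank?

Net rate = 1/14 − 1/29 = (29 − 14)/406 = 15/406 per hour.
Filling time = 1 ÷ (15/406) = 406/15 hours.

406/15 hours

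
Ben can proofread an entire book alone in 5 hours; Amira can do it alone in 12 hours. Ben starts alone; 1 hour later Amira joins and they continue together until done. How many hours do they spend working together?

In 1 hour Ben does 1/5 of the job, leaving 4/5.
Ben and Amira together work at 17/60 per hour, so finishing takes 4/5 ÷ 17/60 = 48/17 hours.

48/17 hours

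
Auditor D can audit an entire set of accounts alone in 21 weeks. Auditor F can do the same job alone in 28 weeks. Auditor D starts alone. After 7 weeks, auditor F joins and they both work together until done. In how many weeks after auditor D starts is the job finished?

In the first 7 weeks auditor D alone does 7/21 = 1/3 of the job, leaving 2/3.
Once everyone is working, combined rate: 1/21 + 1/28 = (4 + 3)/84 = 7/84 = 1/12 per week.
Remaining 2/3 at 1/12 per week takes 8 weeks.
Total from the start = 7 + 8 = 15 weeks.

15 weeks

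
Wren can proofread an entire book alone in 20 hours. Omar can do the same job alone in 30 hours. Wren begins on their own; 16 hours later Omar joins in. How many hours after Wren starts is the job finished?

92/5 hours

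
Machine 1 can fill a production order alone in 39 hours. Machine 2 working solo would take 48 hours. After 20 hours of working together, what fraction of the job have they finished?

145/156

Combined rate: 1/39 + 1/48 = (16 + 13)/624 = 29/624 per hour.
In 20 hours they complete 20·29/624 = 145/156 of the job.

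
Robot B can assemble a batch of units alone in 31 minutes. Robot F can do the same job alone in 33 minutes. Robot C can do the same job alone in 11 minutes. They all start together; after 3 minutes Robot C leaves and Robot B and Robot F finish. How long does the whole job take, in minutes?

In the first 3 minutes the combined rate is 157/1023, so 157/341 of the job is done, leaving 184/341.
After Robot C leaves the rate is 64/1023 per minute; the remaining 184/341 takes 69/8 minutes.
Total = 3 + 69/8 = 93/8 minutes.

93/8 minutes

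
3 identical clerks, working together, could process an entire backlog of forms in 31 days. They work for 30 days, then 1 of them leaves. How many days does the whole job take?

63/2 days

One clerk does 1/93 of the job per day.
After 30 days with 3 clerks, 30/31 is done (1/31 left).
With 2 clerks the rate is 2/93, so the rest takes 1/31 ÷ 2/93 = 3/2 days.
Total = 30 + 3/2 = 63/2 days.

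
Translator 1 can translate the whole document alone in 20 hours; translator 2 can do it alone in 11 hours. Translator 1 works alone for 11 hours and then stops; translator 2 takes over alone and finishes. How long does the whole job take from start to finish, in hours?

319/20 hours

In 11 hours translator 1 does 11/20 of the job, leaving 9/20.
Translator 2 works at 1/11 per hour, so finishing takes 9/20 ÷ 1/11 = 99/20 hours.
Total time = 11 + 99/20 = 319/20 hours.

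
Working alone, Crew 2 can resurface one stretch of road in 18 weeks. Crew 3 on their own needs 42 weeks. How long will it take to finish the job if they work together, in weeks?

63/5 weeks

With two workers the combined time is the product over the sum: 18·42/(18+42) = 756/60 = 63/5 weeks.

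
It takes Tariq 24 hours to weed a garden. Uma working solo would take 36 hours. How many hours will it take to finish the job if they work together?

72/5 hours

Combined rate: 1/24 + 1/36 = (3 + 2)/72 = 5/72 per hour.
Time = 1 ÷ (5/72) = 72/5 hours.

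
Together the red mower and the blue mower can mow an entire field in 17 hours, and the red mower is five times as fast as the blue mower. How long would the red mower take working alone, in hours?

Let the blue mower's rate be r; then the red mower's rate is 5r, so together (5 + 1)r = 6r = 1/17.
Thus r = 1/102 per hour.
The blue mower alone: 102 hours; the red mower alone: 102/5 hours.

102/5 hours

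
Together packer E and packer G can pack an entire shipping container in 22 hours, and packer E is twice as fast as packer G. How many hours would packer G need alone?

Let packer G's rate be r; then packer E's rate is 2r, so together (2 + 1)r = 3r = 1/22.
Thus r = 1/66 per hour.
Packer G alone: 66 hours; packer E alone: 33 hours.

66 hours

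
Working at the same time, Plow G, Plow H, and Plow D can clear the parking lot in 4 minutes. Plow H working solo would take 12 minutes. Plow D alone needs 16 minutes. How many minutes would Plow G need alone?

48/5 minutes

Combined rate is 1/4 per minute.
Known contribution: 1/12 + 1/16 = (4 + 3)/48 = 7/48 per minute.
So Plow G's rate is 1/4 − 7/48 = 5/48, meaning 48/5 minutes alone.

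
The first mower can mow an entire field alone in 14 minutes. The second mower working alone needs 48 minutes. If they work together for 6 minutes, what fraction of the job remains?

25/56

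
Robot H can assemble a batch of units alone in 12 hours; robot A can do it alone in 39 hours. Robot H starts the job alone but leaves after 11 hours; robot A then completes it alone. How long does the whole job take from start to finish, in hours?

57/4 hours

In 11 hours robot H does 11/12 of the job, leaving 1/12.
Robot A works at 1/39 per hour, so finishing takes 1/12 ÷ 1/39 = 13/4 hours.
Total time = 11 + 13/4 = 57/4 hours.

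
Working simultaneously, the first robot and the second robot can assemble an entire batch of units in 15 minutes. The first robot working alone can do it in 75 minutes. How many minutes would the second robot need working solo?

Combined rate is 1/15 per minute.
Known contribution: 1/75 per minute.
So the second robot's rate is 1/15 − 1/75 = 4/75, meaning 75/4 minutes alone.

75/4 minutes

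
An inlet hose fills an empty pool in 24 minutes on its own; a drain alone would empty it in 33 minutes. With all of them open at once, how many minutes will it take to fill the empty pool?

88 minutes

Net rate = 1/24 − 1/33 = (11 − 8)/264 = 3/264 = 1/88 per minute.
Filling time = 1 ÷ (1/88) = 88 minutes.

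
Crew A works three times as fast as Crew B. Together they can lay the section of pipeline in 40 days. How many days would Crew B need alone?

Let Crew B's rate be r; then Crew A's rate is 3r, so together (3 + 1)r = 4r = 1/40.
Thus r = 1/160 per day.
Crew B alone: 160 days; Crew A alone: 160/3 days.

160 days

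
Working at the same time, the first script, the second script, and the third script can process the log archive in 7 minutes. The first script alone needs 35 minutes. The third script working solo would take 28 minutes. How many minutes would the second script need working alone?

Combined rate is 1/7 per minute.
Known contribution: 1/35 + 1/28 = (4 + 5)/140 = 9/140 per minute.
So the second script's rate is 1/7 − 9/140 = 11/140, meaning 140/11 minutes alone.

140/11 minutes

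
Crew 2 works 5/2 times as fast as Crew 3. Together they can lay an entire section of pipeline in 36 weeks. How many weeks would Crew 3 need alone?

126 weeks

Let Crew 3's rate be r; then Crew 2's rate is (5/2)r, so together (5/2 + 1)r = (7/2)r = 1/36.
Thus r = 1/126 per week.
Crew 3 alone: 126 weeks; Crew 2 alone: 252/5 weeks.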